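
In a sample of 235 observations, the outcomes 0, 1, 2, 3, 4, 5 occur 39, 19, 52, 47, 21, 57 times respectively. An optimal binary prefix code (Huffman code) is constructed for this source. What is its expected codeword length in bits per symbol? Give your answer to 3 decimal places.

Probabilities are the counts divided by 235.
Repeatedly combine the two least-probable nodes; the expected code length is the sum of the merged weights.
merge 19/235 + 21/235 → 8/47
merge 39/235 + 8/47 → 79/235
merge 1/5 + 52/235 → 99/235
merge 57/235 + 79/235 → 136/235
merge 99/235 + 136/235 → 1
L = 8/47 + 79/235 + 99/235 + 136/235 + 1 = 589/235 ≈ 2.506 bits/symbol.

2.506 bits/symbol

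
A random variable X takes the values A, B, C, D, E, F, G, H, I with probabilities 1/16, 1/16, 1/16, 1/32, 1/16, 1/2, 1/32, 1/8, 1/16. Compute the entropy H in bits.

2.4375 bits

Each probability is a power of 1/2, so log₂(1/p) is an integer.
H = Σ p·log₂(1/p) = 1/16·4 + 1/16·4 + 1/16·4 + 1/32·5 + 1/16·4 + 1/2·1 + 1/32·5 + 1/8·3 + 1/16·4 = 2.4375 bits.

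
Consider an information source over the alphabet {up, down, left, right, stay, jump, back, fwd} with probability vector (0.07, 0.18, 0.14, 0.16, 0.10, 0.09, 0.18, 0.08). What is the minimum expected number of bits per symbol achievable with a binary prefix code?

Repeatedly combine the two least-probable nodes; the expected code length is the sum of the merged weights.
merge 7/100 + 2/25 → 3/20
merge 9/100 + 1/10 → 19/100
merge 7/50 + 3/20 → 29/100
merge 4/25 + 9/50 → 17/50
merge 9/50 + 19/100 → 37/100
merge 29/100 + 17/50 → 63/100
merge 37/100 + 63/100 → 1
L = 3/20 + 19/100 + 29/100 + 17/50 + 37/100 + 63/100 + 1 = 297/100 = 2.97 bits/symbol.

2.97 bits/symbol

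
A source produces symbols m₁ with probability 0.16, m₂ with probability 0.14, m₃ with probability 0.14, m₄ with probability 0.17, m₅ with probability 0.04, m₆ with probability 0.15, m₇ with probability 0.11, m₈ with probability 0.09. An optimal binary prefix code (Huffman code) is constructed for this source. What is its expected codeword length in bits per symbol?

Repeatedly combine the two least-probable nodes; the expected code length is the sum of the merged weights.
merge 1/25 + 9/100 → 13/100
merge 11/100 + 13/100 → 6/25
merge 7/50 + 7/50 → 7/25
merge 3/20 + 4/25 → 31/100
merge 17/100 + 6/25 → 41/100
merge 7/25 + 31/100 → 59/100
merge 41/100 + 59/100 → 1
L = 13/100 + 6/25 + 7/25 + 31/100 + 41/100 + 59/100 + 1 = 74/25 = 2.96 bits/symbol.

2.96 bits/symbol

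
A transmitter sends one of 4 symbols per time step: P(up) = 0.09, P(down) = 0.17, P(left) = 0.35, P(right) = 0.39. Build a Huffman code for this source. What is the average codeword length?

1.87 bits/symbol

Repeatedly combine the two least-probable nodes; the expected code length is the sum of the merged weights.
merge 9/100 + 17/100 → 13/50
merge 13/50 + 7/20 → 61/100
merge 39/100 + 61/100 → 1
L = 13/50 + 61/100 + 1 = 187/100 = 1.87 bits/symbol.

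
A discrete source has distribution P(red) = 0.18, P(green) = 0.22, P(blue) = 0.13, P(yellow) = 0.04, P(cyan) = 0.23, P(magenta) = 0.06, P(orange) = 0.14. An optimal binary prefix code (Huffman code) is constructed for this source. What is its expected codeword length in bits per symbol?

Repeatedly combine the two least-probable nodes; the expected code length is the sum of the merged weights.
merge 1/25 + 3/50 → 1/10
merge 1/10 + 13/100 → 23/100
merge 7/50 + 9/50 → 8/25
merge 11/50 + 23/100 → 9/20
merge 23/100 + 8/25 → 11/20
merge 9/20 + 11/20 → 1
L = 1/10 + 23/100 + 8/25 + 9/20 + 11/20 + 1 = 53/20 = 2.65 bits/symbol.

2.65 bits/symbol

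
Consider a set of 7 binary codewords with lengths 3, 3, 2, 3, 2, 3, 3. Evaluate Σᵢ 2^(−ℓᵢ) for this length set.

With common denominator 2^3 = 8: Σ 2^(−ℓᵢ) = 1/8 + 1/8 + 2/8 + 1/8 + 2/8 + 1/8 + 1/8 = 9/8 = 1.125.

1.125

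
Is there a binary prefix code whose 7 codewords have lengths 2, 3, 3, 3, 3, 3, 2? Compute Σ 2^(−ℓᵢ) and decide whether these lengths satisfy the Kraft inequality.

1.125; no

With common denominator 2^3 = 8: Σ 2^(−ℓᵢ) = 2/8 + 1/8 + 1/8 + 1/8 + 1/8 + 1/8 + 2/8 = 9/8 = 1.125.
Kraft's inequality requires Σ ≤ 1; here Σ = 1.125 > 1, so no such prefix code exists.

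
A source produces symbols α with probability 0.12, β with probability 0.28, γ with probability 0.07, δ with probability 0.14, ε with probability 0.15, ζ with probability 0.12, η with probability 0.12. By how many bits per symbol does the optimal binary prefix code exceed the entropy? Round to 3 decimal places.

0.028 bits

Entropy H = −Σ p log₂ p ≈ 2.6916 bits.
Huffman merges: 7/100+3/25→19/100; 3/25+3/25→6/25; 7/50+3/20→29/100; 19/100+6/25→43/100; 7/25+29/100→57/100; 43/100+57/100→1. L = 68/25 ≈ 2.7200.
L − H = 2.7200 − 2.6916 = 0.028 bits.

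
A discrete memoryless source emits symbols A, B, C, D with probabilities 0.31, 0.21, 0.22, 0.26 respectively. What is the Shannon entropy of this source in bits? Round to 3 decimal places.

1.982 bits

H = −Σ pᵢ log₂ pᵢ.
−0.31·log₂(0.31) = 0.5238
−0.21·log₂(0.21) = 0.4728
−0.22·log₂(0.22) = 0.4806
−0.26·log₂(0.26) = 0.5053
Sum ≈ 1.9825 → 1.982 bits.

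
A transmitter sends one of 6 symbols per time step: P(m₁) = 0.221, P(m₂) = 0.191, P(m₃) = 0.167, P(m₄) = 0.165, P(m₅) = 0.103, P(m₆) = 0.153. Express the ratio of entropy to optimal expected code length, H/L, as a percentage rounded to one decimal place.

98.5%

Entropy H = −Σ p log₂ p ≈ 2.5498 bits.
Huffman merges: 103/1000+153/1000→32/125; 33/200+167/1000→83/250; 191/1000+221/1000→103/250; 32/125+83/250→147/250; 103/250+147/250→1. L = 647/250 ≈ 2.5880.
Efficiency = H/L = 2.5498/2.5880 = 98.5%.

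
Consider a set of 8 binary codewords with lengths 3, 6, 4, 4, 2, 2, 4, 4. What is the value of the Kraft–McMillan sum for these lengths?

With common denominator 2^6 = 64: Σ 2^(−ℓᵢ) = 8/64 + 1/64 + 4/64 + 4/64 + 16/64 + 16/64 + 4/64 + 4/64 = 57/64 = 0.890625.

0.890625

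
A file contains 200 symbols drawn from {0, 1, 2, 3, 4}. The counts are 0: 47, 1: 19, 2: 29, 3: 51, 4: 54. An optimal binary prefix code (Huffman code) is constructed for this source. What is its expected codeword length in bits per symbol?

2.24 bits/symbol

Probabilities are the counts divided by 200.
Repeatedly combine the two least-probable nodes; the expected code length is the sum of the merged weights.
merge 19/200 + 29/200 → 6/25
merge 47/200 + 6/25 → 19/40
merge 51/200 + 27/100 → 21/40
merge 19/40 + 21/40 → 1
L = 6/25 + 19/40 + 21/40 + 1 = 56/25 = 2.24 bits/symbol.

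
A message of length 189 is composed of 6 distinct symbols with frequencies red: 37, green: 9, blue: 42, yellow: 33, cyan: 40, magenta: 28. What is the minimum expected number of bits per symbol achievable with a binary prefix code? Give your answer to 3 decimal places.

2.566 bits/symbol

Probabilities are the counts divided by 189.
Repeatedly combine the two least-probable nodes; the expected code length is the sum of the merged weights.
merge 1/21 + 4/27 → 37/189
merge 11/63 + 37/189 → 10/27
merge 37/189 + 40/189 → 11/27
merge 2/9 + 10/27 → 16/27
merge 11/27 + 16/27 → 1
L = 37/189 + 10/27 + 11/27 + 16/27 + 1 = 485/189 ≈ 2.566 bits/symbol.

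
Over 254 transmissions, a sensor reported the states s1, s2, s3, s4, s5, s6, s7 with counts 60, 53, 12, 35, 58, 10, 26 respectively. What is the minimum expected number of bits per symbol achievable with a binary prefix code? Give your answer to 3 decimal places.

Probabilities are the counts divided by 254.
Repeatedly combine the two least-probable nodes; the expected code length is the sum of the merged weights.
merge 5/127 + 6/127 → 11/127
merge 11/127 + 13/127 → 24/127
merge 35/254 + 24/127 → 83/254
merge 53/254 + 29/127 → 111/254
merge 30/127 + 83/254 → 143/254
merge 111/254 + 143/254 → 1
L = 11/127 + 24/127 + 83/254 + 111/254 + 143/254 + 1 = 661/254 ≈ 2.602 bits/symbol.

2.602 bits/symbol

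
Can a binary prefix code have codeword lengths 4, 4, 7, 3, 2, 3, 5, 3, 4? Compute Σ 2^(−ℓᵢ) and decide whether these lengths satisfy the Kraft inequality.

0.8515625; yes

With common denominator 2^7 = 128: Σ 2^(−ℓᵢ) = 8/128 + 8/128 + 1/128 + 16/128 + 32/128 + 16/128 + 4/128 + 16/128 + 8/128 = 109/128 = 0.8515625.
Kraft's inequality requires Σ ≤ 1; here Σ = 0.8515625 ≤ 1, so such a prefix code exists.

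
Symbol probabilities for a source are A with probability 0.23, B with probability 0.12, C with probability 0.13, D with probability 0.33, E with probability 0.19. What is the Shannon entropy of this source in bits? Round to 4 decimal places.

H = −Σ pᵢ log₂ pᵢ.
−0.23·log₂(0.23) = 0.4877
−0.12·log₂(0.12) = 0.3671
−0.13·log₂(0.13) = 0.3826
−0.33·log₂(0.33) = 0.5278
−0.19·log₂(0.19) = 0.4552
Sum ≈ 2.2204 → 2.2204 bits.

2.2204 bits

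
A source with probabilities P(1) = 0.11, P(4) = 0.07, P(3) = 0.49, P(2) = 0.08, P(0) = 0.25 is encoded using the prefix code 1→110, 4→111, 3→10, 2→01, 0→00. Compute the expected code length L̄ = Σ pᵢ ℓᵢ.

2.18 bits/symbol

L̄ = Σ pᵢ·ℓᵢ = 0.11·3 + 0.07·3 + 0.49·2 + 0.08·2 + 0.25·2 = 2.18 bits/symbol.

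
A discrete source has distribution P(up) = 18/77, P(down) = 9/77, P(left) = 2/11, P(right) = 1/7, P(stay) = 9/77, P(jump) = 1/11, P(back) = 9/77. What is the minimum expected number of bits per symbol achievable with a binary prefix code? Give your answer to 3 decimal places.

2.766 bits/symbol

Repeatedly combine the two least-probable nodes; the expected code length is the sum of the merged weights.
merge 1/11 + 9/77 → 16/77
merge 9/77 + 9/77 → 18/77
merge 1/7 + 2/11 → 25/77
merge 16/77 + 18/77 → 34/77
merge 18/77 + 25/77 → 43/77
merge 34/77 + 43/77 → 1
L = 16/77 + 18/77 + 25/77 + 34/77 + 43/77 + 1 = 213/77 ≈ 2.766 bits/symbol.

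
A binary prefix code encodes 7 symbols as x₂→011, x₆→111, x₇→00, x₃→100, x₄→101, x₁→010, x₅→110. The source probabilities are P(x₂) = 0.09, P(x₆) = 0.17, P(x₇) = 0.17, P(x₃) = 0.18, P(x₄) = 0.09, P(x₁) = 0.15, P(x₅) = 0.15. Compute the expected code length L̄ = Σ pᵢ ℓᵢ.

L̄ = Σ pᵢ·ℓᵢ = 0.09·3 + 0.17·3 + 0.17·2 + 0.18·3 + 0.09·3 + 0.15·3 + 0.15·3 = 2.83 bits/symbol.

2.83 bits/symbol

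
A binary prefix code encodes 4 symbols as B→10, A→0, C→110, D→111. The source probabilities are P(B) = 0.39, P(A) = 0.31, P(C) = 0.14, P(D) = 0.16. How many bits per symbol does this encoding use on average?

L̄ = Σ pᵢ·ℓᵢ = 0.39·2 + 0.31·1 + 0.14·3 + 0.16·3 = 1.99 bits/symbol.

1.99 bits/symbol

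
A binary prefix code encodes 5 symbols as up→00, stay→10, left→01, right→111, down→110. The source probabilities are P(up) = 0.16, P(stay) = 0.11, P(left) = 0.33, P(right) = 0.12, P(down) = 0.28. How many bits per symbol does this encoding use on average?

L̄ = Σ pᵢ·ℓᵢ = 0.16·2 + 0.11·2 + 0.33·2 + 0.12·3 + 0.28·3 = 2.4 bits/symbol.

2.4 bits/symbol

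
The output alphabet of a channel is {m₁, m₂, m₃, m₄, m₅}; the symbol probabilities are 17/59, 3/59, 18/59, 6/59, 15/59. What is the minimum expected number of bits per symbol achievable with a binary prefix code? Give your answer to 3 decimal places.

2.153 bits/symbol

Repeatedly combine the two least-probable nodes; the expected code length is the sum of the merged weights.
merge 3/59 + 6/59 → 9/59
merge 9/59 + 15/59 → 24/59
merge 17/59 + 18/59 → 35/59
merge 24/59 + 35/59 → 1
L = 9/59 + 24/59 + 35/59 + 1 = 127/59 ≈ 2.153 bits/symbol.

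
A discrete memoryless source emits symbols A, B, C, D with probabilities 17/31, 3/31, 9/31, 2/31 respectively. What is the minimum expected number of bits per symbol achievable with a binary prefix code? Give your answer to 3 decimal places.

1.613 bits/symbol

Repeatedly combine the two least-probable nodes; the expected code length is the sum of the merged weights.
merge 2/31 + 3/31 → 5/31
merge 5/31 + 9/31 → 14/31
merge 14/31 + 17/31 → 1
L = 5/31 + 14/31 + 1 = 50/31 ≈ 1.613 bits/symbol.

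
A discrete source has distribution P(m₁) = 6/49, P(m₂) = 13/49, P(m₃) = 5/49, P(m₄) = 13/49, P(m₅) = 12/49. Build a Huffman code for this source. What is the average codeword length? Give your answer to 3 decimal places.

2.224 bits/symbol

Repeatedly combine the two least-probable nodes; the expected code length is the sum of the merged weights.
merge 5/49 + 6/49 → 11/49
merge 11/49 + 12/49 → 23/49
merge 13/49 + 13/49 → 26/49
merge 23/49 + 26/49 → 1
L = 11/49 + 23/49 + 26/49 + 1 = 109/49 ≈ 2.224 bits/symbol.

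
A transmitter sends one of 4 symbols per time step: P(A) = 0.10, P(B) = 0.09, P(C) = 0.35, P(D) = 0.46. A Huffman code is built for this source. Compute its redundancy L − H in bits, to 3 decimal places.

0.040 bits

Entropy H = −Σ p log₂ p ≈ 1.6903 bits.
Huffman merges: 9/100+1/10→19/100; 19/100+7/20→27/50; 23/50+27/50→1. L = 173/100 ≈ 1.7300.
L − H = 1.7300 − 1.6903 = 0.040 bits.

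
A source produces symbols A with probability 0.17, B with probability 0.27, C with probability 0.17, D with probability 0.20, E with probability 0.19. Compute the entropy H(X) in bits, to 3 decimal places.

2.299 bits

H = −Σ pᵢ log₂ pᵢ.
−0.17·log₂(0.17) = 0.4346
−0.27·log₂(0.27) = 0.5100
−0.17·log₂(0.17) = 0.4346
−0.20·log₂(0.20) = 0.4644
−0.19·log₂(0.19) = 0.4552
Sum ≈ 2.2988 → 2.299 bits.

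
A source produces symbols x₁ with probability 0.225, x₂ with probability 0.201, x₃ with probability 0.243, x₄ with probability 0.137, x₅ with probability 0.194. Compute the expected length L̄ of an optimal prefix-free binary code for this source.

2.331 bits/symbol

Repeatedly combine the two least-probable nodes; the expected code length is the sum of the merged weights.
merge 137/1000 + 97/500 → 331/1000
merge 201/1000 + 9/40 → 213/500
merge 243/1000 + 331/1000 → 287/500
merge 213/500 + 287/500 → 1
L = 331/1000 + 213/500 + 287/500 + 1 = 2331/1000 = 2.331 bits/symbol.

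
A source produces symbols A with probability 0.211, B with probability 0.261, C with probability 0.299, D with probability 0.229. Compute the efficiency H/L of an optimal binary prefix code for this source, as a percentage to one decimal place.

Entropy H = −Σ p log₂ p ≈ 1.9872 bits.
Huffman merges: 211/1000+229/1000→11/25; 261/1000+299/1000→14/25; 11/25+14/25→1. L = 2 ≈ 2.0000.
Efficiency = H/L = 1.9872/2.0000 = 99.4%.

99.4%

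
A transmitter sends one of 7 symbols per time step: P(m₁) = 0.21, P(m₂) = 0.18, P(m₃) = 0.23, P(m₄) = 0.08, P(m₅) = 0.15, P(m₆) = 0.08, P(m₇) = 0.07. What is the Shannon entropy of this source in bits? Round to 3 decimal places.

H = −Σ pᵢ log₂ pᵢ.
−0.21·log₂(0.21) = 0.4728
−0.18·log₂(0.18) = 0.4453
−0.23·log₂(0.23) = 0.4877
−0.08·log₂(0.08) = 0.2915
−0.15·log₂(0.15) = 0.4105
−0.08·log₂(0.08) = 0.2915
−0.07·log₂(0.07) = 0.2686
Sum ≈ 2.6679 → 2.668 bits.

2.668 bits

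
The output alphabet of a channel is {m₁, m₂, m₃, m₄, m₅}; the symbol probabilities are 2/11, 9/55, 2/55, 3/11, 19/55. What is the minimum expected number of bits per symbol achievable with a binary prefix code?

2.2 bits/symbol

Repeatedly combine the two least-probable nodes; the expected code length is the sum of the merged weights.
merge 2/55 + 9/55 → 1/5
merge 2/11 + 1/5 → 21/55
merge 3/11 + 19/55 → 34/55
merge 21/55 + 34/55 → 1
L = 1/5 + 21/55 + 34/55 + 1 = 11/5 = 2.2 bits/symbol.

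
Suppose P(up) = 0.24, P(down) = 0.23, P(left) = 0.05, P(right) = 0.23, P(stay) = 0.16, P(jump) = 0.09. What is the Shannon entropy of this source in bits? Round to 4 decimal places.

2.4212 bits

H = −Σ pᵢ log₂ pᵢ.
−0.24·log₂(0.24) = 0.4941
−0.23·log₂(0.23) = 0.4877
−0.05·log₂(0.05) = 0.2161
−0.23·log₂(0.23) = 0.4877
−0.16·log₂(0.16) = 0.4230
−0.09·log₂(0.09) = 0.3127
Sum ≈ 2.4212 → 2.4212 bits.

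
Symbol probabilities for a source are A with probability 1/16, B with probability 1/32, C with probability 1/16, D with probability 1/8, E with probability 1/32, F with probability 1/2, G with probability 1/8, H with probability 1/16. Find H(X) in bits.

2.3125 bits

Each probability is a power of 1/2, so log₂(1/p) is an integer.
H = Σ p·log₂(1/p) = 1/16·4 + 1/32·5 + 1/16·4 + 1/8·3 + 1/32·5 + 1/2·1 + 1/8·3 + 1/16·4 = 2.3125 bits.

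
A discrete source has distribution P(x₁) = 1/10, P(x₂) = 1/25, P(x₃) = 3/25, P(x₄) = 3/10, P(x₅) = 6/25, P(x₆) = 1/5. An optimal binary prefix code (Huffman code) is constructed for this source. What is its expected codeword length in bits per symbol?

Repeatedly combine the two least-probable nodes; the expected code length is the sum of the merged weights.
merge 1/25 + 1/10 → 7/50
merge 3/25 + 7/50 → 13/50
merge 1/5 + 6/25 → 11/25
merge 13/50 + 3/10 → 14/25
merge 11/25 + 14/25 → 1
L = 7/50 + 13/50 + 11/25 + 14/25 + 1 = 12/5 = 2.4 bits/symbol.

2.4 bits/symbol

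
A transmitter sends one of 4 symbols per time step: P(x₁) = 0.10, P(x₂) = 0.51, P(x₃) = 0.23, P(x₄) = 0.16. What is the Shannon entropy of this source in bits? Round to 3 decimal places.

H = −Σ pᵢ log₂ pᵢ.
−0.10·log₂(0.10) = 0.3322
−0.51·log₂(0.51) = 0.4954
−0.23·log₂(0.23) = 0.4877
−0.16·log₂(0.16) = 0.4230
Sum ≈ 1.7383 → 1.738 bits.

1.738 bits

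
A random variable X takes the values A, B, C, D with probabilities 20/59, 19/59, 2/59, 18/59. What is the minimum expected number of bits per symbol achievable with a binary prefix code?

2 bits/symbol

Repeatedly combine the two least-probable nodes; the expected code length is the sum of the merged weights.
merge 2/59 + 18/59 → 20/59
merge 19/59 + 20/59 → 39/59
merge 20/59 + 39/59 → 1
L = 20/59 + 39/59 + 1 = 2 bits/symbol.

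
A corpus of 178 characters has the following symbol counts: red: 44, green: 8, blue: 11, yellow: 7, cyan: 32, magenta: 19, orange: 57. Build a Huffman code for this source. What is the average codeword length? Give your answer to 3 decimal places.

2.483 bits/symbol

Probabilities are the counts divided by 178.
Repeatedly combine the two least-probable nodes; the expected code length is the sum of the merged weights.
merge 7/178 + 4/89 → 15/178
merge 11/178 + 15/178 → 13/89
merge 19/178 + 13/89 → 45/178
merge 16/89 + 22/89 → 38/89
merge 45/178 + 57/178 → 51/89
merge 38/89 + 51/89 → 1
L = 15/178 + 13/89 + 45/178 + 38/89 + 51/89 + 1 = 221/89 ≈ 2.483 bits/symbol.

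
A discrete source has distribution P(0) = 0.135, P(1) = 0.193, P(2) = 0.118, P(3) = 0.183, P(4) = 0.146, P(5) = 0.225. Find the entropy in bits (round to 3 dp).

H = −Σ pᵢ log₂ pᵢ.
−0.135·log₂(0.135) = 0.3900
−0.193·log₂(0.193) = 0.4581
−0.118·log₂(0.118) = 0.3638
−0.183·log₂(0.183) = 0.4484
−0.146·log₂(0.146) = 0.4053
−0.225·log₂(0.225) = 0.4842
Sum ≈ 2.5497 → 2.550 bits.

2.550 bits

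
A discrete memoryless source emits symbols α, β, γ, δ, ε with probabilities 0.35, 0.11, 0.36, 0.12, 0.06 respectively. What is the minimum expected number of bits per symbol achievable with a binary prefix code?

2.1 bits/symbol

Repeatedly combine the two least-probable nodes; the expected code length is the sum of the merged weights.
merge 3/50 + 11/100 → 17/100
merge 3/25 + 17/100 → 29/100
merge 29/100 + 7/20 → 16/25
merge 9/25 + 16/25 → 1
L = 17/100 + 29/100 + 16/25 + 1 = 21/10 = 2.1 bits/symbol.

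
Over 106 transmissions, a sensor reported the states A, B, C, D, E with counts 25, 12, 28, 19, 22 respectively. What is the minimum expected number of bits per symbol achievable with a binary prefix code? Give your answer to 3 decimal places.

2.292 bits/symbol

Probabilities are the counts divided by 106.
Repeatedly combine the two least-probable nodes; the expected code length is the sum of the merged weights.
merge 6/53 + 19/106 → 31/106
merge 11/53 + 25/106 → 47/106
merge 14/53 + 31/106 → 59/106
merge 47/106 + 59/106 → 1
L = 31/106 + 47/106 + 59/106 + 1 = 243/106 ≈ 2.292 bits/symbol.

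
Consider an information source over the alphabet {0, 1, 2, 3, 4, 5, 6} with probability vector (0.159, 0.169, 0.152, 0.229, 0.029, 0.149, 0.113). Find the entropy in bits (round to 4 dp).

H = −Σ pᵢ log₂ pᵢ.
−0.159·log₂(0.159) = 0.4218
−0.169·log₂(0.169) = 0.4335
−0.152·log₂(0.152) = 0.4131
−0.229·log₂(0.229) = 0.4870
−0.029·log₂(0.029) = 0.1481
−0.149·log₂(0.149) = 0.4092
−0.113·log₂(0.113) = 0.3555
Sum ≈ 2.6682 → 2.6682 bits.

2.6682 bits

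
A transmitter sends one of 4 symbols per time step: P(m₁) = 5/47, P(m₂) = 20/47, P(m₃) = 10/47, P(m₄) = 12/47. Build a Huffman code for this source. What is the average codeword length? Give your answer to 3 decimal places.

1.894 bits/symbol

Repeatedly combine the two least-probable nodes; the expected code length is the sum of the merged weights.
merge 5/47 + 10/47 → 15/47
merge 12/47 + 15/47 → 27/47
merge 20/47 + 27/47 → 1
L = 15/47 + 27/47 + 1 = 89/47 ≈ 1.894 bits/symbol.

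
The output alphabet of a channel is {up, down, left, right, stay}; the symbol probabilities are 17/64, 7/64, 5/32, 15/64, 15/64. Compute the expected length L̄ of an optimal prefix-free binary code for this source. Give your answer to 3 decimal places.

2.266 bits/symbol

Repeatedly combine the two least-probable nodes; the expected code length is the sum of the merged weights.
merge 7/64 + 5/32 → 17/64
merge 15/64 + 15/64 → 15/32
merge 17/64 + 17/64 → 17/32
merge 15/32 + 17/32 → 1
L = 17/64 + 15/32 + 17/32 + 1 = 145/64 ≈ 2.266 bits/symbol.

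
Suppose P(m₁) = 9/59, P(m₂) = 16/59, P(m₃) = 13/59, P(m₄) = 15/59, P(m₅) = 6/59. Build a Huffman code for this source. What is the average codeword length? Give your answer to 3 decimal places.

Repeatedly combine the two least-probable nodes; the expected code length is the sum of the merged weights.
merge 6/59 + 9/59 → 15/59
merge 13/59 + 15/59 → 28/59
merge 15/59 + 16/59 → 31/59
merge 28/59 + 31/59 → 1
L = 15/59 + 28/59 + 31/59 + 1 = 133/59 ≈ 2.254 bits/symbol.

2.254 bits/symbol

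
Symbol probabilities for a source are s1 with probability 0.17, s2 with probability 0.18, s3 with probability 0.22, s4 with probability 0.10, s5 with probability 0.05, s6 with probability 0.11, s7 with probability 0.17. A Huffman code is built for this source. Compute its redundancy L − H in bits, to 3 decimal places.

0.056 bits

Entropy H = −Σ p log₂ p ≈ 2.6936 bits.
Huffman merges: 1/20+1/10→3/20; 11/100+3/20→13/50; 17/100+17/100→17/50; 9/50+11/50→2/5; 13/50+17/50→3/5; 2/5+3/5→1. L = 11/4 ≈ 2.7500.
L − H = 2.7500 − 2.6936 = 0.056 bits.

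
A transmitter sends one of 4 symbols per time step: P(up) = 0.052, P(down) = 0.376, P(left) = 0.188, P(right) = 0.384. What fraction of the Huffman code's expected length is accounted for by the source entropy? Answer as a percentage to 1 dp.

93.5%

Entropy H = −Σ p log₂ p ≈ 1.7359 bits.
Huffman merges: 13/250+47/250→6/25; 6/25+47/125→77/125; 48/125+77/125→1. L = 232/125 ≈ 1.8560.
Efficiency = H/L = 1.7359/1.8560 = 93.5%.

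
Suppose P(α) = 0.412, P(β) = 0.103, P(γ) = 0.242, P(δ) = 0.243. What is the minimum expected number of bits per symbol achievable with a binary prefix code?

Repeatedly combine the two least-probable nodes; the expected code length is the sum of the merged weights.
merge 103/1000 + 121/500 → 69/200
merge 243/1000 + 69/200 → 147/250
merge 103/250 + 147/250 → 1
L = 69/200 + 147/250 + 1 = 1933/1000 = 1.933 bits/symbol.

1.933 bits/symbol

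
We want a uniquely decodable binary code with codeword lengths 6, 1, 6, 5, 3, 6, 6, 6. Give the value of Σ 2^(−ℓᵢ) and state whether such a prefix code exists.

With common denominator 2^6 = 64: Σ 2^(−ℓᵢ) = 1/64 + 32/64 + 1/64 + 2/64 + 8/64 + 1/64 + 1/64 + 1/64 = 47/64 = 0.734375.
Kraft's inequality requires Σ ≤ 1; here Σ = 0.734375 ≤ 1, so such a prefix code exists.

0.734375; yes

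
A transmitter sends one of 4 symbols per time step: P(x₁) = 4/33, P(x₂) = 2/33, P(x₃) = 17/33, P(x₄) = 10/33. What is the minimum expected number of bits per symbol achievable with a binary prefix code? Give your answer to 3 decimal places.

Repeatedly combine the two least-probable nodes; the expected code length is the sum of the merged weights.
merge 2/33 + 4/33 → 2/11
merge 2/11 + 10/33 → 16/33
merge 16/33 + 17/33 → 1
L = 2/11 + 16/33 + 1 = 5/3 ≈ 1.667 bits/symbol.

1.667 bits/symbol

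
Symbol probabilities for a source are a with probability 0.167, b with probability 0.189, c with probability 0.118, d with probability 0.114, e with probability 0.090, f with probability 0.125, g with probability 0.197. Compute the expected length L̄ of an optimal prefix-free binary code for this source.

Repeatedly combine the two least-probable nodes; the expected code length is the sum of the merged weights.
merge 9/100 + 57/500 → 51/250
merge 59/500 + 1/8 → 243/1000
merge 167/1000 + 189/1000 → 89/250
merge 197/1000 + 51/250 → 401/1000
merge 243/1000 + 89/250 → 599/1000
merge 401/1000 + 599/1000 → 1
L = 51/250 + 243/1000 + 89/250 + 401/1000 + 599/1000 + 1 = 2803/1000 = 2.803 bits/symbol.

2.803 bits/symbol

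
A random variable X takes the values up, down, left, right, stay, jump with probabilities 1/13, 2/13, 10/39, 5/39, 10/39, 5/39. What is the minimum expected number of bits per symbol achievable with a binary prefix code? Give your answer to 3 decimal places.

Repeatedly combine the two least-probable nodes; the expected code length is the sum of the merged weights.
merge 1/13 + 5/39 → 8/39
merge 5/39 + 2/13 → 11/39
merge 8/39 + 10/39 → 6/13
merge 10/39 + 11/39 → 7/13
merge 6/13 + 7/13 → 1
L = 8/39 + 11/39 + 6/13 + 7/13 + 1 = 97/39 ≈ 2.487 bits/symbol.

2.487 bits/symbol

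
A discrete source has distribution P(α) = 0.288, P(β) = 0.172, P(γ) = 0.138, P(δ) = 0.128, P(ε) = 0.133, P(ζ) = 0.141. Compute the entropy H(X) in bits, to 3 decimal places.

H = −Σ pᵢ log₂ pᵢ.
−0.288·log₂(0.288) = 0.5172
−0.172·log₂(0.172) = 0.4368
−0.138·log₂(0.138) = 0.3943
−0.128·log₂(0.128) = 0.3796
−0.133·log₂(0.133) = 0.3871
−0.141·log₂(0.141) = 0.3985
Sum ≈ 2.5135 → 2.514 bits.

2.514 bits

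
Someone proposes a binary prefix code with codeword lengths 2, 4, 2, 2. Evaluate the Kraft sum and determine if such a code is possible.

With common denominator 2^4 = 16: Σ 2^(−ℓᵢ) = 4/16 + 1/16 + 4/16 + 4/16 = 13/16 = 0.8125.
Kraft's inequality requires Σ ≤ 1; here Σ = 0.8125 ≤ 1, so such a prefix code exists.

0.8125; yes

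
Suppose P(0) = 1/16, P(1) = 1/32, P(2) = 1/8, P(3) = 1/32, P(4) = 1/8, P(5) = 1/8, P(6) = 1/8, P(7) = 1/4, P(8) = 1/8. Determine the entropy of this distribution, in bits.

Each probability is a power of 1/2, so log₂(1/p) is an integer.
H = Σ p·log₂(1/p) = 1/16·4 + 1/32·5 + 1/8·3 + 1/32·5 + 1/8·3 + 1/8·3 + 1/8·3 + 1/4·2 + 1/8·3 = 2.9375 bits.

2.9375 bits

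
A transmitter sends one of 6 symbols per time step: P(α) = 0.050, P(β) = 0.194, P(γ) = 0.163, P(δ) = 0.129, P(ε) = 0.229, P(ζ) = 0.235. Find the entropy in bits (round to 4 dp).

2.4608 bits

H = −Σ pᵢ log₂ pᵢ.
−0.050·log₂(0.050) = 0.2161
−0.194·log₂(0.194) = 0.4590
−0.163·log₂(0.163) = 0.4266
−0.129·log₂(0.129) = 0.3811
−0.229·log₂(0.229) = 0.4870
−0.235·log₂(0.235) = 0.4910
Sum ≈ 2.4608 → 2.4608 bits.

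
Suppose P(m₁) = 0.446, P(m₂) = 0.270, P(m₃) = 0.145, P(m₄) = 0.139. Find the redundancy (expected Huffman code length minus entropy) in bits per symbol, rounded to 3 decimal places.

Entropy H = −Σ p log₂ p ≈ 1.8292 bits.
Huffman merges: 139/1000+29/200→71/250; 27/100+71/250→277/500; 223/500+277/500→1. L = 919/500 ≈ 1.8380.
L − H = 1.8380 − 1.8292 = 0.009 bits.

0.009 bits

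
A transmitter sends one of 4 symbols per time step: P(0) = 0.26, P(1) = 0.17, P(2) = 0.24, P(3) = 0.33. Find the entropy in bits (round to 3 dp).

H = −Σ pᵢ log₂ pᵢ.
−0.26·log₂(0.26) = 0.5053
−0.17·log₂(0.17) = 0.4346
−0.24·log₂(0.24) = 0.4941
−0.33·log₂(0.33) = 0.5278
Sum ≈ 1.9618 → 1.962 bits.

1.962 bits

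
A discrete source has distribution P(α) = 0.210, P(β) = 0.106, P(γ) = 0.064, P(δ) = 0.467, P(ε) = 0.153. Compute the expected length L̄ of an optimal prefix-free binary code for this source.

Repeatedly combine the two least-probable nodes; the expected code length is the sum of the merged weights.
merge 8/125 + 53/500 → 17/100
merge 153/1000 + 17/100 → 323/1000
merge 21/100 + 323/1000 → 533/1000
merge 467/1000 + 533/1000 → 1
L = 17/100 + 323/1000 + 533/1000 + 1 = 1013/500 = 2.026 bits/symbol.

2.026 bits/symbol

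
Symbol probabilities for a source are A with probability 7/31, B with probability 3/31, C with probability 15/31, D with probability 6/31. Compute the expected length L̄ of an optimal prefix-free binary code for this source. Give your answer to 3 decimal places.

1.806 bits/symbol

Repeatedly combine the two least-probable nodes; the expected code length is the sum of the merged weights.
merge 3/31 + 6/31 → 9/31
merge 7/31 + 9/31 → 16/31
merge 15/31 + 16/31 → 1
L = 9/31 + 16/31 + 1 = 56/31 ≈ 1.806 bits/symbol.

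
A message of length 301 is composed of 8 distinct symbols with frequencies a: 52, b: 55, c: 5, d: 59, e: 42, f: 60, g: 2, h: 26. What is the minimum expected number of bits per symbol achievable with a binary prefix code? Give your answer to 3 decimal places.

Probabilities are the counts divided by 301.
Repeatedly combine the two least-probable nodes; the expected code length is the sum of the merged weights.
merge 2/301 + 5/301 → 1/43
merge 1/43 + 26/301 → 33/301
merge 33/301 + 6/43 → 75/301
merge 52/301 + 55/301 → 107/301
merge 59/301 + 60/301 → 17/43
merge 75/301 + 107/301 → 26/43
merge 17/43 + 26/43 → 1
L = 1/43 + 33/301 + 75/301 + 107/301 + 17/43 + 26/43 + 1 = 824/301 ≈ 2.738 bits/symbol.

2.738 bits/symbol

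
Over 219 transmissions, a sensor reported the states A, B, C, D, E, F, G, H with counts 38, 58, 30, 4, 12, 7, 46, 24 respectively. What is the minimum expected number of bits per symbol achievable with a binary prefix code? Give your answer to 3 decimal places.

2.680 bits/symbol

Probabilities are the counts divided by 219.
Repeatedly combine the two least-probable nodes; the expected code length is the sum of the merged weights.
merge 4/219 + 7/219 → 11/219
merge 11/219 + 4/73 → 23/219
merge 23/219 + 8/73 → 47/219
merge 10/73 + 38/219 → 68/219
merge 46/219 + 47/219 → 31/73
merge 58/219 + 68/219 → 42/73
merge 31/73 + 42/73 → 1
L = 11/219 + 23/219 + 47/219 + 68/219 + 31/73 + 42/73 + 1 = 587/219 ≈ 2.680 bits/symbol.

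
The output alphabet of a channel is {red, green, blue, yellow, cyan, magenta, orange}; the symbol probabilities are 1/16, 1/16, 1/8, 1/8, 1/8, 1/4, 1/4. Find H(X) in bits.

2.625 bits

Each probability is a power of 1/2, so log₂(1/p) is an integer.
H = Σ p·log₂(1/p) = 1/16·4 + 1/16·4 + 1/8·3 + 1/8·3 + 1/8·3 + 1/4·2 + 1/4·2 = 2.625 bits.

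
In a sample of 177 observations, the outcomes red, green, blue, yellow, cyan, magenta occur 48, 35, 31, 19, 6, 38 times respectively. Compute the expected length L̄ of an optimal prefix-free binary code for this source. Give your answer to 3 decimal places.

Probabilities are the counts divided by 177.
Repeatedly combine the two least-probable nodes; the expected code length is the sum of the merged weights.
merge 2/59 + 19/177 → 25/177
merge 25/177 + 31/177 → 56/177
merge 35/177 + 38/177 → 73/177
merge 16/59 + 56/177 → 104/177
merge 73/177 + 104/177 → 1
L = 25/177 + 56/177 + 73/177 + 104/177 + 1 = 145/59 ≈ 2.458 bits/symbol.

2.458 bits/symbol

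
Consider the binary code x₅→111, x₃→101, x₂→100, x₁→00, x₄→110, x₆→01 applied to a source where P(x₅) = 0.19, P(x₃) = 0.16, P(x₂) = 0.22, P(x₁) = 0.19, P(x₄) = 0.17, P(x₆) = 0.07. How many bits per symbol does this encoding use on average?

2.74 bits/symbol

L̄ = Σ pᵢ·ℓᵢ = 0.19·3 + 0.16·3 + 0.22·3 + 0.19·2 + 0.17·3 + 0.07·2 = 2.74 bits/symbol.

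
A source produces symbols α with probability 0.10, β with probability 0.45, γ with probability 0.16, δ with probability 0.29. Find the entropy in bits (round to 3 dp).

1.792 bits

H = −Σ pᵢ log₂ pᵢ.
−0.10·log₂(0.10) = 0.3322
−0.45·log₂(0.45) = 0.5184
−0.16·log₂(0.16) = 0.4230
−0.29·log₂(0.29) = 0.5179
Sum ≈ 1.7915 → 1.792 bits.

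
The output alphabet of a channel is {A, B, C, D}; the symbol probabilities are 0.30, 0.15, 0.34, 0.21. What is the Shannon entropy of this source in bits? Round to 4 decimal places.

1.9336 bits

H = −Σ pᵢ log₂ pᵢ.
−0.30·log₂(0.30) = 0.5211
−0.15·log₂(0.15) = 0.4105
−0.34·log₂(0.34) = 0.5292
−0.21·log₂(0.21) = 0.4728
Sum ≈ 1.9336 → 1.9336 bits.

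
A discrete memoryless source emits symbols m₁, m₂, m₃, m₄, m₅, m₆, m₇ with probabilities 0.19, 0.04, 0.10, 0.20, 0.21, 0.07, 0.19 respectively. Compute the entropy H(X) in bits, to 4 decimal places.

H = −Σ pᵢ log₂ pᵢ.
−0.19·log₂(0.19) = 0.4552
−0.04·log₂(0.04) = 0.1858
−0.10·log₂(0.10) = 0.3322
−0.20·log₂(0.20) = 0.4644
−0.21·log₂(0.21) = 0.4728
−0.07·log₂(0.07) = 0.2686
−0.19·log₂(0.19) = 0.4552
Sum ≈ 2.6342 → 2.6342 bits.

2.6342 bits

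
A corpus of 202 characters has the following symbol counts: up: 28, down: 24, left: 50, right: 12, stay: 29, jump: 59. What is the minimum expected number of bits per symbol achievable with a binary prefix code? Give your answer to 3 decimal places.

2.460 bits/symbol

Probabilities are the counts divided by 202.
Repeatedly combine the two least-probable nodes; the expected code length is the sum of the merged weights.
merge 6/101 + 12/101 → 18/101
merge 14/101 + 29/202 → 57/202
merge 18/101 + 25/101 → 43/101
merge 57/202 + 59/202 → 58/101
merge 43/101 + 58/101 → 1
L = 18/101 + 57/202 + 43/101 + 58/101 + 1 = 497/202 ≈ 2.460 bits/symbol.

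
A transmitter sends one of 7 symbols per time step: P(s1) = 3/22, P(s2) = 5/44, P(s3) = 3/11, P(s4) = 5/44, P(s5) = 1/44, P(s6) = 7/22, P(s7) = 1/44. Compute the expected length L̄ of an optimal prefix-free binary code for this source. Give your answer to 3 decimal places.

Repeatedly combine the two least-probable nodes; the expected code length is the sum of the merged weights.
merge 1/44 + 1/44 → 1/22
merge 1/22 + 5/44 → 7/44
merge 5/44 + 3/22 → 1/4
merge 7/44 + 1/4 → 9/22
merge 3/11 + 7/22 → 13/22
merge 9/22 + 13/22 → 1
L = 1/22 + 7/44 + 1/4 + 9/22 + 13/22 + 1 = 27/11 ≈ 2.455 bits/symbol.

2.455 bits/symbol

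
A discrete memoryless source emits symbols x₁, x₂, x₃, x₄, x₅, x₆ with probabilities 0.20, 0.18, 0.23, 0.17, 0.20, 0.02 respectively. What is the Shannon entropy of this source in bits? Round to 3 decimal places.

H = −Σ pᵢ log₂ pᵢ.
−0.20·log₂(0.20) = 0.4644
−0.18·log₂(0.18) = 0.4453
−0.23·log₂(0.23) = 0.4877
−0.17·log₂(0.17) = 0.4346
−0.20·log₂(0.20) = 0.4644
−0.02·log₂(0.02) = 0.1129
Sum ≈ 2.4092 → 2.409 bits.

2.409 bits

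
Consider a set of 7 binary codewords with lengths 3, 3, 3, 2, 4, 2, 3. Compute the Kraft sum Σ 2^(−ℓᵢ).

1.0625

With common denominator 2^4 = 16: Σ 2^(−ℓᵢ) = 2/16 + 2/16 + 2/16 + 4/16 + 1/16 + 4/16 + 2/16 = 17/16 = 1.0625.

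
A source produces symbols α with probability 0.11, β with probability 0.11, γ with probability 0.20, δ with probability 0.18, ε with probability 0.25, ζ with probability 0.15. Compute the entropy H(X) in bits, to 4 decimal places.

H = −Σ pᵢ log₂ pᵢ.
−0.11·log₂(0.11) = 0.3503
−0.11·log₂(0.11) = 0.3503
−0.20·log₂(0.20) = 0.4644
−0.18·log₂(0.18) = 0.4453
−0.25·log₂(0.25) = 0.5000
−0.15·log₂(0.15) = 0.4105
Sum ≈ 2.5208 → 2.5208 bits.

2.5208 bits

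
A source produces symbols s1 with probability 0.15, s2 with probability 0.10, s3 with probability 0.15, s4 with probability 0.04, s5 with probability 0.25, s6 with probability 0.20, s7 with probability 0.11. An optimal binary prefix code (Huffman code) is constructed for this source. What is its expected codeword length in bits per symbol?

2.69 bits/symbol

Repeatedly combine the two least-probable nodes; the expected code length is the sum of the merged weights.
merge 1/25 + 1/10 → 7/50
merge 11/100 + 7/50 → 1/4
merge 3/20 + 3/20 → 3/10
merge 1/5 + 1/4 → 9/20
merge 1/4 + 3/10 → 11/20
merge 9/20 + 11/20 → 1
L = 7/50 + 1/4 + 3/10 + 9/20 + 11/20 + 1 = 269/100 = 2.69 bits/symbol.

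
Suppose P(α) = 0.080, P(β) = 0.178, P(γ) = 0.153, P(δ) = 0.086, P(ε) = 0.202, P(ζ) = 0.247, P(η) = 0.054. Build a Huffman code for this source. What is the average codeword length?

Repeatedly combine the two least-probable nodes; the expected code length is the sum of the merged weights.
merge 27/500 + 2/25 → 67/500
merge 43/500 + 67/500 → 11/50
merge 153/1000 + 89/500 → 331/1000
merge 101/500 + 11/50 → 211/500
merge 247/1000 + 331/1000 → 289/500
merge 211/500 + 289/500 → 1
L = 67/500 + 11/50 + 331/1000 + 211/500 + 289/500 + 1 = 537/200 = 2.685 bits/symbol.

2.685 bits/symbol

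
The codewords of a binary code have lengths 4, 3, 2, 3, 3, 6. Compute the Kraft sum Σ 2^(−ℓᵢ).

0.703125

With common denominator 2^6 = 64: Σ 2^(−ℓᵢ) = 4/64 + 8/64 + 16/64 + 8/64 + 8/64 + 1/64 = 45/64 = 0.703125.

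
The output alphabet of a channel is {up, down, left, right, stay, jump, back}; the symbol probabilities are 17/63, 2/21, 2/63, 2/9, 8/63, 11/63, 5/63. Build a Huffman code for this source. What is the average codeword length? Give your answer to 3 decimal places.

Repeatedly combine the two least-probable nodes; the expected code length is the sum of the merged weights.
merge 2/63 + 5/63 → 1/9
merge 2/21 + 1/9 → 13/63
merge 8/63 + 11/63 → 19/63
merge 13/63 + 2/9 → 3/7
merge 17/63 + 19/63 → 4/7
merge 3/7 + 4/7 → 1
L = 1/9 + 13/63 + 19/63 + 3/7 + 4/7 + 1 = 55/21 ≈ 2.619 bits/symbol.

2.619 bits/symbol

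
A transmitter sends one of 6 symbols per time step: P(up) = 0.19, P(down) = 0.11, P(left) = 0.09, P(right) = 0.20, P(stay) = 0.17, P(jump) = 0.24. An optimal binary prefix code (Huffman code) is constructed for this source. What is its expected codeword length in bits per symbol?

2.56 bits/symbol

Repeatedly combine the two least-probable nodes; the expected code length is the sum of the merged weights.
merge 9/100 + 11/100 → 1/5
merge 17/100 + 19/100 → 9/25
merge 1/5 + 1/5 → 2/5
merge 6/25 + 9/25 → 3/5
merge 2/5 + 3/5 → 1
L = 1/5 + 9/25 + 2/5 + 3/5 + 1 = 64/25 = 2.56 bits/symbol.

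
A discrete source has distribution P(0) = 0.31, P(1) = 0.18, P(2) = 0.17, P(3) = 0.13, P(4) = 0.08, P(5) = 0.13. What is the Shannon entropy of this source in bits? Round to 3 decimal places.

H = −Σ pᵢ log₂ pᵢ.
−0.31·log₂(0.31) = 0.5238
−0.18·log₂(0.18) = 0.4453
−0.17·log₂(0.17) = 0.4346
−0.13·log₂(0.13) = 0.3826
−0.08·log₂(0.08) = 0.2915
−0.13·log₂(0.13) = 0.3826
Sum ≈ 2.4605 → 2.460 bits.

2.460 bits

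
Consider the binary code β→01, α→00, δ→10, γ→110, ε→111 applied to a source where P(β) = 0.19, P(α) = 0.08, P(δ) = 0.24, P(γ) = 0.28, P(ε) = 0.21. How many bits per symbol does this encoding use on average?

L̄ = Σ pᵢ·ℓᵢ = 0.19·2 + 0.08·2 + 0.24·2 + 0.28·3 + 0.21·3 = 2.49 bits/symbol.

2.49 bits/symbol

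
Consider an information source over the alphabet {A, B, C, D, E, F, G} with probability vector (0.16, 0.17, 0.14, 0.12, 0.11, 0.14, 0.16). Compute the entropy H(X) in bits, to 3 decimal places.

H = −Σ pᵢ log₂ pᵢ.
−0.16·log₂(0.16) = 0.4230
−0.17·log₂(0.17) = 0.4346
−0.14·log₂(0.14) = 0.3971
−0.12·log₂(0.12) = 0.3671
−0.11·log₂(0.11) = 0.3503
−0.14·log₂(0.14) = 0.3971
−0.16·log₂(0.16) = 0.4230
Sum ≈ 2.7922 → 2.792 bits.

2.792 bits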